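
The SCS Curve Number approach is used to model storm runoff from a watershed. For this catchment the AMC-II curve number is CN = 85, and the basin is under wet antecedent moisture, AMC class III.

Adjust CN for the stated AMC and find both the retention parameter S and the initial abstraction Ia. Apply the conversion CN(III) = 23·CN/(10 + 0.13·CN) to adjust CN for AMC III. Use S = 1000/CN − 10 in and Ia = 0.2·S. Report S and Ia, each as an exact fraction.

S = 300/391 in ≈ 0.767 in; Ia = 60/391 in ≈ 0.153 in

CN(III) from CN(II)=85: (23·85)/(10 + 0.13·85) = 39100/421 ≈ 92.874
Retention S: 1000/CN − 10 with CN=92.874 → S = 300/391 ≈ 0.767 in
Initial abstraction Ia = S/5 = (300/391)/5 = 60/391 ≈ 0.153 in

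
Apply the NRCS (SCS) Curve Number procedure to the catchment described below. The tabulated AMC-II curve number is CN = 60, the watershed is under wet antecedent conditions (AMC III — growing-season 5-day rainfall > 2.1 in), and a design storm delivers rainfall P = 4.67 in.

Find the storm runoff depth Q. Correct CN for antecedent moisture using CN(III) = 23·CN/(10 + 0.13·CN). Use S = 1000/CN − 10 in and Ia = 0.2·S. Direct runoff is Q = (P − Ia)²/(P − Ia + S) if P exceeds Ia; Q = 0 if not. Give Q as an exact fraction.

Adjust CN=60 to AMC III: 23·60/(10 + 0.13·60) → 1380 ÷ (89/5) = 6900/89 ≈ 77.528
S = 1000/(6900/89) − 10 = 200/69 in ≈ 2.899 in
Ia = 0.2·(200/69) = 40/69 in ≈ 0.580 in
P − Ia = 4.670 − 0.580 = 28223/6900 ≈ 4.090 in (> 0, runoff occurs)
Runoff Q = (P−Ia)²/(P−Ia+S) = (4.090)²/(4.090+2.899) = 796537729/332738700 ≈ 2.394 in

Q = 796537729/332738700 in ≈ 2.394 in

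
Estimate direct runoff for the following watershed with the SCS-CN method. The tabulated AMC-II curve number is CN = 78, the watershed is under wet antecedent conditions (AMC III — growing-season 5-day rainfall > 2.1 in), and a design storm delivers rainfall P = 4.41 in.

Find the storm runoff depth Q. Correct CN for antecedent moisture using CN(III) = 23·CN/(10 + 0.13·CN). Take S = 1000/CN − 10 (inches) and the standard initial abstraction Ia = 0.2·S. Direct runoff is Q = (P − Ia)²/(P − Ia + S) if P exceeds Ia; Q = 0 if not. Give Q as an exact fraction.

Wet (AMC III): CN(III) = 23·78/(10 + 0.13·78) = 1794/(1007/50) = 89700/1007 ≈ 89.076
S = 1000/(89700/1007) − 10 = 1100/897 in ≈ 1.226 in
Ia = 0.2S: 0.2·1.226 = 0.245 in (exactly 220/897)
Excess rainfall: 4.410 − 0.245 = 4.165 in; P > Ia so Q > 0
Q = (373577/89700)²/((373577/89700) + 1100/897) = (139559774929/8046090000)/(483577/89700) = 139559774929/43376856900 in ≈ 3.217 in

Q = 139559774929/43376856900 in ≈ 3.217 in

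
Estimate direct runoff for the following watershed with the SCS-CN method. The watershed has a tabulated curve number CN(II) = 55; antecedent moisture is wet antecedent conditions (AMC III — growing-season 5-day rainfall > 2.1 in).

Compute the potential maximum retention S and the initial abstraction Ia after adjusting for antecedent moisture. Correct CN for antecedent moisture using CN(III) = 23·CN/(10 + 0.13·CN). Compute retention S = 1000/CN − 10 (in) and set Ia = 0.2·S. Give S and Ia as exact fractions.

Adjust CN=55 to AMC III: 23·55/(10 + 0.13·55) → 1265 ÷ (343/20) = 25300/343 ≈ 73.761
Max retention: S = 1000/(25300/343) − 10 = 900/253 in (≈ 3.557 in)
Ia = 0.2·(900/253) = 180/253 in ≈ 0.711 in

S = 900/253 in ≈ 3.557 in; Ia = 180/253 in ≈ 0.711 in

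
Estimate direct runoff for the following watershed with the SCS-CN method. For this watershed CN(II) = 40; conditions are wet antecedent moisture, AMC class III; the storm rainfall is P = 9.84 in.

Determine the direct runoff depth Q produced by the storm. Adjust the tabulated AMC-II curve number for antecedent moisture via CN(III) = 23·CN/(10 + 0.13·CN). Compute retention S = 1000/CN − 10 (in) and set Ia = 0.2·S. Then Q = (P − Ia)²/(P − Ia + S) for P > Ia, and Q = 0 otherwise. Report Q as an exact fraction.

Q = 1338248/276575 in ≈ 4.839 in

Wet (AMC III): CN(III) = 23·40/(10 + 0.13·40) = 920/(76/5) = 1150/19 ≈ 60.526
S = 1000/(1150/19) − 10 = 150/23 in ≈ 6.522 in
Ia = 0.2S: 0.2·6.522 = 1.304 in (exactly 30/23)
Since P=9.840 > Ia=1.304: effective rainfall P−Ia = 4908/575 in
Runoff Q = (P−Ia)²/(P−Ia+S) = (8.536)²/(8.536+6.522) = 1338248/276575 ≈ 4.839 in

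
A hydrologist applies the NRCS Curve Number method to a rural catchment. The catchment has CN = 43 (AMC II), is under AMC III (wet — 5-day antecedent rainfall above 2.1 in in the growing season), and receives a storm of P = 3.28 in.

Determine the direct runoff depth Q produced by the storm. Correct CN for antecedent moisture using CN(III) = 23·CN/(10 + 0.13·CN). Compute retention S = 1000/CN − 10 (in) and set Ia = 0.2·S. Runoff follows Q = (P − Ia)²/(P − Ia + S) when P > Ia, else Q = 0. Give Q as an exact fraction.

Adjust CN=43 to AMC III: 23·43/(10 + 0.13·43) → 989 ÷ (1559/100) = 98900/1559 ≈ 63.438
S = 1000/(98900/1559) − 10 = 5700/989 in ≈ 5.763 in
Initial abstraction Ia = S/5 = (5700/989)/5 = 1140/989 ≈ 1.153 in
Excess rainfall: 3.280 − 1.153 = 2.127 in; P > Ia so Q > 0
Q = (52598/24725)²/((52598/24725) + 5700/989) = (2766549604/611325625)/(195098/24725) = 1383274802/2411899025 in ≈ 0.574 in

Q = 1383274802/2411899025 in ≈ 0.574 in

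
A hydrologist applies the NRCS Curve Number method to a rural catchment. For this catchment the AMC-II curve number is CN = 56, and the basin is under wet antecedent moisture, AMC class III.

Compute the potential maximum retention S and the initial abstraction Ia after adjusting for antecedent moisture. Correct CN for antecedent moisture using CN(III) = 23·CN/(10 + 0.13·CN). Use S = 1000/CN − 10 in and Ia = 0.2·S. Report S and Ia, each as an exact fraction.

S = 550/161 in ≈ 3.416 in; Ia = 110/161 in ≈ 0.683 in

Adjust CN=56 to AMC III: 23·56/(10 + 0.13·56) → 1288 ÷ (432/25) = 4025/54 ≈ 74.537
Max retention: S = 1000/(4025/54) − 10 = 550/161 in (≈ 3.416 in)
Ia = 0.2S: 0.2·3.416 = 0.683 in (exactly 110/161)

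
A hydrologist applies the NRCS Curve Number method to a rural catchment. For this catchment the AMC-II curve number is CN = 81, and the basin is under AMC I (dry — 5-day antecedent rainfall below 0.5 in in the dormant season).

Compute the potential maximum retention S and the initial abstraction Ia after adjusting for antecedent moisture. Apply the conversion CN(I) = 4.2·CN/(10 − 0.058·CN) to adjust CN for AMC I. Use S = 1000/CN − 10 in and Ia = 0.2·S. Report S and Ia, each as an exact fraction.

S = 9500/1701 in ≈ 5.585 in; Ia = 1900/1701 in ≈ 1.117 in

Dry (AMC I): CN(I) = 4.2·81/(10 − 0.058·81) = (1701/5)/(2651/500) = 170100/2651 ≈ 64.164
Max retention: S = 1000/(170100/2651) − 10 = 9500/1701 in (≈ 5.585 in)
Initial abstraction Ia = S/5 = (9500/1701)/5 = 1900/1701 ≈ 1.117 in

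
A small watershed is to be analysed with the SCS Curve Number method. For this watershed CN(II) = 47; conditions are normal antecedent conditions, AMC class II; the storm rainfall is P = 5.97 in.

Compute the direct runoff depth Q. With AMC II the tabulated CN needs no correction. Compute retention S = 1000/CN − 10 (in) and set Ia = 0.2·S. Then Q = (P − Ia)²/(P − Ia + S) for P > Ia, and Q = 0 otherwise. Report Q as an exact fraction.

Q = 304816681/331157300 in ≈ 0.920 in

Average conditions: CN = 47 (no AMC adjustment).
S = 1000/47 − 10 = 530/47 in ≈ 11.277 in
Ia = 0.2S: 0.2·11.277 = 2.255 in (exactly 106/47)
Excess rainfall: 5.970 − 2.255 = 3.715 in; P > Ia so Q > 0
Q = (17459/4700)²/((17459/4700) + 530/47) = (304816681/22090000)/(70459/4700) = 304816681/331157300 in ≈ 0.920 in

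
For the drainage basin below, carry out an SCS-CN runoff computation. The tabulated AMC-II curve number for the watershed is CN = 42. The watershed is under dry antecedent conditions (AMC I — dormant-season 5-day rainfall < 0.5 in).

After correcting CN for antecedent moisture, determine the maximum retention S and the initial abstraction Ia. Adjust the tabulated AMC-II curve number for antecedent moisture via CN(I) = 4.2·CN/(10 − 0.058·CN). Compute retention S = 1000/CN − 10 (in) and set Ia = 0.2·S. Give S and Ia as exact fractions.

CN(I) from CN(II)=42: (4.2·42)/(10 − 0.058·42) = 44100/1891 ≈ 23.321
Retention S: 1000/CN − 10 with CN=23.321 → S = 14500/441 ≈ 32.880 in
Ia = 0.2S: 0.2·32.880 = 6.576 in (exactly 2900/441)

S = 14500/441 in ≈ 32.880 in; Ia = 2900/441 in ≈ 6.576 in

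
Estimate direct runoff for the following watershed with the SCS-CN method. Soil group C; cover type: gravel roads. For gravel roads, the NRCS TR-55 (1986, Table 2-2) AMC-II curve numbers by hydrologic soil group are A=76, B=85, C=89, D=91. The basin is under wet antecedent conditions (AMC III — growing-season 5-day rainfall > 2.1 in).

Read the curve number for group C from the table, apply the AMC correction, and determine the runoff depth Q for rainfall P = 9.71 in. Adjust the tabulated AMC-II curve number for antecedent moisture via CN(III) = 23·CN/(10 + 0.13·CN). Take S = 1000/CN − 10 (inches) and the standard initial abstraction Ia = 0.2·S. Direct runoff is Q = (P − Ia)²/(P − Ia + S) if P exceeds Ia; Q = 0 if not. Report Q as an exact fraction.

Q = 3863728815769/424882893900 in ≈ 9.094 in

NRCS table: gravel roads, soil group C → CN(II) = 89
Adjust CN=89 to AMC III: 23·89/(10 + 0.13·89) → 2047 ÷ (2157/100) = 204700/2157 ≈ 94.900
Max retention: S = 1000/(204700/2157) − 10 = 1100/2047 in (≈ 0.537 in)
Initial abstraction Ia = S/5 = (1100/2047)/5 = 220/2047 ≈ 0.107 in
P − Ia = 9.710 − 0.107 = 1965637/204700 ≈ 9.603 in (> 0, runoff occurs)
Runoff Q = (P−Ia)²/(P−Ia+S) = (9.603)²/(9.603+0.537) = 3863728815769/424882893900 ≈ 9.094 in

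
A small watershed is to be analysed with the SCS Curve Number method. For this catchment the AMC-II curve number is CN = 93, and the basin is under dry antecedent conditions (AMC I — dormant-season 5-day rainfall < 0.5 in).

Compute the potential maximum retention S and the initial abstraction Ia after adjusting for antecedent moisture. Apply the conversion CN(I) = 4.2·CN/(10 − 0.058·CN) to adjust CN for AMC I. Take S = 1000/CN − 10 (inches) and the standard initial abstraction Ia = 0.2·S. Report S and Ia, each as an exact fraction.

Adjust CN=93 to AMC I: 4.2·93/(10 − 0.058·93) → (1953/5) ÷ (2303/500) = 27900/329 ≈ 84.802
Max retention: S = 1000/(27900/329) − 10 = 500/279 in (≈ 1.792 in)
Initial abstraction Ia = S/5 = (500/279)/5 = 100/279 ≈ 0.358 in

S = 500/279 in ≈ 1.792 in; Ia = 100/279 in ≈ 0.358 in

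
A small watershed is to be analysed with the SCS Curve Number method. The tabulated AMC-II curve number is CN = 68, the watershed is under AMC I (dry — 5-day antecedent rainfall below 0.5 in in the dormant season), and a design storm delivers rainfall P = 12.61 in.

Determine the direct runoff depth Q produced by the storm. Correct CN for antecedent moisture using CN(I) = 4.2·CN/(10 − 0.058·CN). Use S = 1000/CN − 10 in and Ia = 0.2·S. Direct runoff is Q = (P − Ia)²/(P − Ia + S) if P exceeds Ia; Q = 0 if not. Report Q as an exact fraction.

Adjust CN=68 to AMC I: 4.2·68/(10 − 0.058·68) → (1428/5) ÷ (757/125) = 35700/757 ≈ 47.160
S = 1000/(35700/757) − 10 = 4000/357 in ≈ 11.204 in
Ia = 0.2·(4000/357) = 800/357 in ≈ 2.241 in
P − Ia = 12.610 − 2.241 = 370177/35700 ≈ 10.369 in (> 0, runoff occurs)
Q: (370177/35700)² ÷ (770177/35700) = 137031011329/27495318900 in (≈ 4.984 in)

Q = 137031011329/27495318900 in ≈ 4.984 in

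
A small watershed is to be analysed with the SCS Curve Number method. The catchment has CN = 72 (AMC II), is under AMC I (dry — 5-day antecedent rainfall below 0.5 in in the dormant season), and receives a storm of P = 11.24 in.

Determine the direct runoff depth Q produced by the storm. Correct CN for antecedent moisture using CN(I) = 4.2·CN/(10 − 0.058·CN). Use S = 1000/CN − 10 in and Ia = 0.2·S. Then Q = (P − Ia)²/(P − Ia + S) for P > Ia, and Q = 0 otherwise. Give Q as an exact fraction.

Dry (AMC I): CN(I) = 4.2·72/(10 − 0.058·72) = (1512/5)/(728/125) = 675/13 ≈ 51.923
Retention S: 1000/CN − 10 with CN=51.923 → S = 250/27 ≈ 9.259 in
Initial abstraction Ia = S/5 = (250/27)/5 = 50/27 ≈ 1.852 in
Since P=11.240 > Ia=1.852: effective rainfall P−Ia = 6337/675 in
Q: (6337/675)² ÷ (12587/675) = 40157569/8496225 in (≈ 4.727 in)

Q = 40157569/8496225 in ≈ 4.727 in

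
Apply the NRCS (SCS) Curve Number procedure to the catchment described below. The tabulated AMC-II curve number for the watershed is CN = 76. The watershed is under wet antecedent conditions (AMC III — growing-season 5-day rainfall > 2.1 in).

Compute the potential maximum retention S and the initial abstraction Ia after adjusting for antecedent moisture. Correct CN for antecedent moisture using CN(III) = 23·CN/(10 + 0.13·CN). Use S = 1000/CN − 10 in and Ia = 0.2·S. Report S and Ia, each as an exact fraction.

S = 600/437 in ≈ 1.373 in; Ia = 120/437 in ≈ 0.275 in

Adjust CN=76 to AMC III: 23·76/(10 + 0.13·76) → 1748 ÷ (497/25) = 43700/497 ≈ 87.928
S = 1000/(43700/497) − 10 = 600/437 in ≈ 1.373 in
Ia = 0.2·(600/437) = 120/437 in ≈ 0.275 in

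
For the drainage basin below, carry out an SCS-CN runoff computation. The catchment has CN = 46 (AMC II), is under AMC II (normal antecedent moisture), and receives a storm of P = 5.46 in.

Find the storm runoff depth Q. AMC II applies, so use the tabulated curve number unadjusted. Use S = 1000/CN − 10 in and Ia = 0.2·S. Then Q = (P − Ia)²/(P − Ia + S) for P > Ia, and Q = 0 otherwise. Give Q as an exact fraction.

CN(II) = 46; AMC II needs no correction.
Max retention: S = 1000/46 − 10 = 270/23 in (≈ 11.739 in)
Ia = 0.2S: 0.2·11.739 = 2.348 in (exactly 54/23)
Since P=5.460 > Ia=2.348: effective rainfall P−Ia = 3579/1150 in
Q: (3579/1150)² ÷ (17079/1150) = 4269747/6546950 in (≈ 0.652 in)

Q = 4269747/6546950 in ≈ 0.652 in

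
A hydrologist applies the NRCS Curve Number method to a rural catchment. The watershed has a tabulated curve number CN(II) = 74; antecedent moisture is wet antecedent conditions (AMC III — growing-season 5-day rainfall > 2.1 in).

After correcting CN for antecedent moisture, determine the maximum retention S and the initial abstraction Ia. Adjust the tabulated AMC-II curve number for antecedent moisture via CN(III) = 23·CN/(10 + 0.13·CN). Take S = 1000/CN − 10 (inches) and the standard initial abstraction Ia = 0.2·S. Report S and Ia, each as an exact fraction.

S = 1300/851 in ≈ 1.528 in; Ia = 260/851 in ≈ 0.306 in

Adjust CN=74 to AMC III: 23·74/(10 + 0.13·74) → 1702 ÷ (981/50) = 85100/981 ≈ 86.748
S = 1000/(85100/981) − 10 = 1300/851 in ≈ 1.528 in
Initial abstraction Ia = S/5 = (1300/851)/5 = 260/851 ≈ 0.306 in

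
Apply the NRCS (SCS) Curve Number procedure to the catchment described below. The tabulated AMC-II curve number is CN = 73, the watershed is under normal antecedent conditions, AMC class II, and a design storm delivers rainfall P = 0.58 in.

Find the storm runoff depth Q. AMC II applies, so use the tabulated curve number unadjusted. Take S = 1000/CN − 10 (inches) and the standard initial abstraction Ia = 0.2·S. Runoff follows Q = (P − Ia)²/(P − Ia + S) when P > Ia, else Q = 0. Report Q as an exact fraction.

Q = 0 in ≈ 0.000 in

AMC II — tabulated CN = 73 applies directly.
S = 1000/73 − 10 = 270/73 in ≈ 3.699 in
Ia = 0.2·(270/73) = 54/73 in ≈ 0.740 in
P = 0.580 ≤ Ia = 0.740 in: entire storm abstracted, Q = 0.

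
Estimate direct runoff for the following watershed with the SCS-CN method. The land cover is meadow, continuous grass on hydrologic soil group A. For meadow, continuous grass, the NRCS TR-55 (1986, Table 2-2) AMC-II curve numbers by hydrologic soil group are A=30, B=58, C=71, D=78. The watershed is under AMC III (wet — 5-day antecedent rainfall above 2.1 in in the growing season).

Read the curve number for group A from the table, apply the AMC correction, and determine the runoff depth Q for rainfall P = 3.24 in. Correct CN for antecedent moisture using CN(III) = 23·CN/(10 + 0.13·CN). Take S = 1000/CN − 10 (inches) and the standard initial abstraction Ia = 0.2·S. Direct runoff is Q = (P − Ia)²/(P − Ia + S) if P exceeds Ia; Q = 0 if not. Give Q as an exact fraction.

NRCS table: meadow, continuous grass, soil group A → CN(II) = 30
Adjust CN=30 to AMC III: 23·30/(10 + 0.13·30) → 690 ÷ (139/10) = 6900/139 ≈ 49.640
S = 1000/(6900/139) − 10 = 700/69 in ≈ 10.145 in
Initial abstraction Ia = S/5 = (700/69)/5 = 140/69 ≈ 2.029 in
Since P=3.240 > Ia=2.029: effective rainfall P−Ia = 2089/1725 in
Runoff Q = (P−Ia)²/(P−Ia+S) = (1.211)²/(1.211+10.145) = 4363921/33791025 ≈ 0.129 in

Q = 4363921/33791025 in ≈ 0.129 in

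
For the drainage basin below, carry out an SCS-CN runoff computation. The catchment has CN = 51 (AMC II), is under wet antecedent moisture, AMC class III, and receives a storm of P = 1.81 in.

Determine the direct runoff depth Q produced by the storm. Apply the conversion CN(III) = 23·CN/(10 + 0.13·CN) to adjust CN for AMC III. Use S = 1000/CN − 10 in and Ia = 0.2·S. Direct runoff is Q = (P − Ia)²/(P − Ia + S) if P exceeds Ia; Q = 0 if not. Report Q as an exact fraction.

Wet (AMC III): CN(III) = 23·51/(10 + 0.13·51) = 1173/(1663/100) = 117300/1663 ≈ 70.535
Retention S: 1000/CN − 10 with CN=70.535 → S = 4900/1173 ≈ 4.177 in
Ia = 0.2S: 0.2·4.177 = 0.835 in (exactly 980/1173)
Excess rainfall: 1.810 − 0.835 = 0.975 in; P > Ia so Q > 0
Runoff Q = (P−Ia)²/(P−Ia+S) = (0.975)²/(0.975+4.177) = 13067461969/70885914900 ≈ 0.184 in

Q = 13067461969/70885914900 in ≈ 0.184 in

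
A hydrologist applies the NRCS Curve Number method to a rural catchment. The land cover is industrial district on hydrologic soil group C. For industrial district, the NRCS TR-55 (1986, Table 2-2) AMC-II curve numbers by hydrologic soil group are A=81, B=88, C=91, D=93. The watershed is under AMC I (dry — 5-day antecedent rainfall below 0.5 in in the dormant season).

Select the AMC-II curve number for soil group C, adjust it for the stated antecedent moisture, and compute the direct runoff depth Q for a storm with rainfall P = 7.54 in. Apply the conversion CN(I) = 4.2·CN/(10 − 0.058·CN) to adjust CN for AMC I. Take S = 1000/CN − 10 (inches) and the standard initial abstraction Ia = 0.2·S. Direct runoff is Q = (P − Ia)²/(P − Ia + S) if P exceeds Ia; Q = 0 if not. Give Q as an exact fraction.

NRCS table: industrial district, soil group C → CN(II) = 91
Dry (AMC I): CN(I) = 4.2·91/(10 − 0.058·91) = (1911/5)/(2361/500) = 63700/787 ≈ 80.940
Max retention: S = 1000/(63700/787) − 10 = 1500/637 in (≈ 2.355 in)
Ia = 0.2·(1500/637) = 300/637 in ≈ 0.471 in
P − Ia = 7.540 − 0.471 = 225149/31850 ≈ 7.069 in (> 0, runoff occurs)
Q = (225149/31850)²/((225149/31850) + 1500/637) = (50692072201/1014422500)/(300149/31850) = 50692072201/9559745650 in ≈ 5.303 in

Q = 50692072201/9559745650 in ≈ 5.303 in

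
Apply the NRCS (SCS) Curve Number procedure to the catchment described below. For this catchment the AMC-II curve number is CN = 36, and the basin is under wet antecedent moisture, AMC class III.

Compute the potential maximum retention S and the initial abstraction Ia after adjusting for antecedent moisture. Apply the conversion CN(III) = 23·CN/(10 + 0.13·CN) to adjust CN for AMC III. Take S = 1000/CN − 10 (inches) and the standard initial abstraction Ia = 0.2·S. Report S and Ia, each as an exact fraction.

S = 1600/207 in ≈ 7.729 in; Ia = 320/207 in ≈ 1.546 in

Wet (AMC III): CN(III) = 23·36/(10 + 0.13·36) = 828/(367/25) = 20700/367 ≈ 56.403
Retention S: 1000/CN − 10 with CN=56.403 → S = 1600/207 ≈ 7.729 in
Ia = 0.2·(1600/207) = 320/207 in ≈ 1.546 in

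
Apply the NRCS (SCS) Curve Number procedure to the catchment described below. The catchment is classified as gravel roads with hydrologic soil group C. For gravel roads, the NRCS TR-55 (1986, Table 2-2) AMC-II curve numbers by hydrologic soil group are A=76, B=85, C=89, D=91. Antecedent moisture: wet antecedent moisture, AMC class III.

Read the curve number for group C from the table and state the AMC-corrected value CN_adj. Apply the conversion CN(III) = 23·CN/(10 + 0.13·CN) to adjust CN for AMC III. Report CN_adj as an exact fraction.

CN_adj = 204700/2157 ≈ 94.900

NRCS table: gravel roads, soil group C → CN(II) = 89
CN(III) from CN(II)=89: (23·89)/(10 + 0.13·89) = 204700/2157 ≈ 94.900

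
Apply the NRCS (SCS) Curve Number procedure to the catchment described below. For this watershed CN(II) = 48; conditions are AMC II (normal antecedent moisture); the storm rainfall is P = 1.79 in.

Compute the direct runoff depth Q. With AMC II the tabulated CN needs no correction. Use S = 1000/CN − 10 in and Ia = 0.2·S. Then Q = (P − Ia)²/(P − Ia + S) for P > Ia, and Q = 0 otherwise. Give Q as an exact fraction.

Average conditions: CN = 48 (no AMC adjustment).
Max retention: S = 1000/48 − 10 = 65/6 in (≈ 10.833 in)
Ia = 0.2S: 0.2·10.833 = 2.167 in (exactly 13/6)
P = 1.790 ≤ Ia = 2.167 in: entire storm abstracted, Q = 0.

Q = 0 in ≈ 0.000 in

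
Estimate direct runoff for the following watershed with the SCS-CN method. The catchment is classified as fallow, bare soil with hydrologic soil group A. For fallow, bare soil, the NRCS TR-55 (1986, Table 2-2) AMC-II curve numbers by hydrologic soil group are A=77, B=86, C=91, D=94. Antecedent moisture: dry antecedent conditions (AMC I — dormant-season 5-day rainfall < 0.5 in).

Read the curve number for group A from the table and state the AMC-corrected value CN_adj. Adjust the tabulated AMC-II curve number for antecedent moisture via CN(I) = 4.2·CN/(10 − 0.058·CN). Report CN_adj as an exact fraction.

CN_adj = 161700/2767 ≈ 58.439

NRCS table: fallow, bare soil, soil group A → CN(II) = 77
Dry (AMC I): CN(I) = 4.2·77/(10 − 0.058·77) = (1617/5)/(2767/500) = 161700/2767 ≈ 58.439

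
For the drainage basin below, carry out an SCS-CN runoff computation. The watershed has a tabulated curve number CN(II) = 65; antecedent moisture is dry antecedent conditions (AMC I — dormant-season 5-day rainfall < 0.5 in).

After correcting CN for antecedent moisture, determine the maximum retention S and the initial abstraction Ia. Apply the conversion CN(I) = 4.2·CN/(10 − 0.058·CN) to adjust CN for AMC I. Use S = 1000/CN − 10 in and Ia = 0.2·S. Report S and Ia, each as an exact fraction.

CN(I) from CN(II)=65: (4.2·65)/(10 − 0.058·65) = 3900/89 ≈ 43.820
S = 1000/(3900/89) − 10 = 500/39 in ≈ 12.821 in
Ia = 0.2·(500/39) = 100/39 in ≈ 2.564 in

S = 500/39 in ≈ 12.821 in; Ia = 100/39 in ≈ 2.564 in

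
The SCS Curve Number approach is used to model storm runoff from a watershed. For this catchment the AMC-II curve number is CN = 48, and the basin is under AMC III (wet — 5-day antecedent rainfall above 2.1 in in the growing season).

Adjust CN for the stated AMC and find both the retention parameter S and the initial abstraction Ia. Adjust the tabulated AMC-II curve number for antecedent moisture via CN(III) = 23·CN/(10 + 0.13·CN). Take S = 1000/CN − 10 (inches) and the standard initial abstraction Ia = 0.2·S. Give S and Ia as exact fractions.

Adjust CN=48 to AMC III: 23·48/(10 + 0.13·48) → 1104 ÷ (406/25) = 13800/203 ≈ 67.980
Retention S: 1000/CN − 10 with CN=67.980 → S = 325/69 ≈ 4.710 in
Ia = 0.2S: 0.2·4.710 = 0.942 in (exactly 65/69)

S = 325/69 in ≈ 4.710 in; Ia = 65/69 in ≈ 0.942 in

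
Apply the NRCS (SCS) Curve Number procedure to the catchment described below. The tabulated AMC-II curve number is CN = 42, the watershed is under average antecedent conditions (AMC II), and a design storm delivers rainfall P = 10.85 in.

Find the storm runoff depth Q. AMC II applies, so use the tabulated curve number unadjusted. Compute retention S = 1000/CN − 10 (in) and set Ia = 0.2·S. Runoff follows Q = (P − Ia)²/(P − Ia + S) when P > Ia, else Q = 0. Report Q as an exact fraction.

AMC II — tabulated CN = 42 applies directly.
S = 1000/42 − 10 = 290/21 in ≈ 13.810 in
Ia = 0.2S: 0.2·13.810 = 2.762 in (exactly 58/21)
Excess rainfall: 10.850 − 2.762 = 8.088 in; P > Ia so Q > 0
Q: (3397/420)² ÷ (9197/420) = 11539609/3862740 in (≈ 2.987 in)

Q = 11539609/3862740 in ≈ 2.987 in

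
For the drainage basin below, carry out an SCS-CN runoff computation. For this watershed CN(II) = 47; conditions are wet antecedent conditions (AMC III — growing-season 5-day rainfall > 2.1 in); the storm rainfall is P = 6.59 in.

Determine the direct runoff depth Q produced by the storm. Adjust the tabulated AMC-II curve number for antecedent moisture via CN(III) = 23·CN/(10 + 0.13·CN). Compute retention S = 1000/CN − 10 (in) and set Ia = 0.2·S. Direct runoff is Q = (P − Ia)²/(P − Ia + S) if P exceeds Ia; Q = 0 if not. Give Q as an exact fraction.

Q = 367695491641/122842569900 in ≈ 2.993 in

Wet (AMC III): CN(III) = 23·47/(10 + 0.13·47) = 1081/(1611/100) = 108100/1611 ≈ 67.101
Max retention: S = 1000/(108100/1611) − 10 = 5300/1081 in (≈ 4.903 in)
Ia = 0.2·(5300/1081) = 1060/1081 in ≈ 0.981 in
Excess rainfall: 6.590 − 0.981 = 5.609 in; P > Ia so Q > 0
Runoff Q = (P−Ia)²/(P−Ia+S) = (5.609)²/(5.609+4.903) = 367695491641/122842569900 ≈ 2.993 in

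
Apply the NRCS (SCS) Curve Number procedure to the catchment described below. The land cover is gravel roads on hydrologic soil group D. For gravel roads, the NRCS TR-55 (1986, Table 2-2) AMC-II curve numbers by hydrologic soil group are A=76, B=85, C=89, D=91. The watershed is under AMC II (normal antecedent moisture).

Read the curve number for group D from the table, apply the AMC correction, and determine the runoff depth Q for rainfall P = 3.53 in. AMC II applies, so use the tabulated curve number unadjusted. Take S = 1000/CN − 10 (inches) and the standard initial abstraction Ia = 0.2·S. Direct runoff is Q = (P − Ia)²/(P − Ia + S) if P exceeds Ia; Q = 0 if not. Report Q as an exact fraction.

NRCS table: gravel roads, soil group D → CN(II) = 91
AMC II — tabulated CN = 91 applies directly.
Retention S: 1000/CN − 10 with CN=91.000 → S = 90/91 ≈ 0.989 in
Initial abstraction Ia = S/5 = (90/91)/5 = 18/91 ≈ 0.198 in
Excess rainfall: 3.530 − 0.198 = 3.332 in; P > Ia so Q > 0
Q: (30323/9100)² ÷ (39323/9100) = 919484329/357839300 in (≈ 2.570 in)

Q = 919484329/357839300 in ≈ 2.570 in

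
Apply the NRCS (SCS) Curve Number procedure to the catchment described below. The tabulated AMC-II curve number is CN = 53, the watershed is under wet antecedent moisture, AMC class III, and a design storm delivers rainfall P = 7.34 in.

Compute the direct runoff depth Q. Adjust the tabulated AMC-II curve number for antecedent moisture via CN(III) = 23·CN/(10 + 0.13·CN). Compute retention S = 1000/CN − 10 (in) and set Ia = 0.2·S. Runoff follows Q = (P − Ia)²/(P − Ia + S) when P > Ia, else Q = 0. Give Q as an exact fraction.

Wet (AMC III): CN(III) = 23·53/(10 + 0.13·53) = 1219/(1689/100) = 121900/1689 ≈ 72.173
Retention S: 1000/CN − 10 with CN=72.173 → S = 4700/1219 ≈ 3.856 in
Ia = 0.2S: 0.2·3.856 = 0.771 in (exactly 940/1219)
Since P=7.340 > Ia=0.771: effective rainfall P−Ia = 400373/60950 in
Q = (400373/60950)²/((400373/60950) + 4700/1219) = (160298539129/3714902500)/(635373/60950) = 160298539129/38725984350 in ≈ 4.139 in

Q = 160298539129/38725984350 in ≈ 4.139 in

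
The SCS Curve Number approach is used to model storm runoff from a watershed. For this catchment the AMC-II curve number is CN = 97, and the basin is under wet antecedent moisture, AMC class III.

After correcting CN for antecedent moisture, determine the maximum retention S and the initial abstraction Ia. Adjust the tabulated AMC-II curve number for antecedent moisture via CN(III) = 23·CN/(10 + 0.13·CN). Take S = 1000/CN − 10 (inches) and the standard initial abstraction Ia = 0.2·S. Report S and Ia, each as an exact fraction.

S = 300/2231 in ≈ 0.134 in; Ia = 60/2231 in ≈ 0.027 in

CN(III) from CN(II)=97: (23·97)/(10 + 0.13·97) = 223100/2261 ≈ 98.673
S = 1000/(223100/2261) − 10 = 300/2231 in ≈ 0.134 in
Ia = 0.2·(300/2231) = 60/2231 in ≈ 0.027 in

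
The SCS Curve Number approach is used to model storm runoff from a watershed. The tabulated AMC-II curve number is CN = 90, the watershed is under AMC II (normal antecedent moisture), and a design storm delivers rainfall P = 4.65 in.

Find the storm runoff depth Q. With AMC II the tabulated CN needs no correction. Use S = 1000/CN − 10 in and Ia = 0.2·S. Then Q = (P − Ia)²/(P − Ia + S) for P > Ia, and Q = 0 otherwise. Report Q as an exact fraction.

Q = 635209/179460 in ≈ 3.540 in

CN(II) = 90; AMC II needs no correction.
Retention S: 1000/CN − 10 with CN=90.000 → S = 10/9 ≈ 1.111 in
Initial abstraction Ia = S/5 = (10/9)/5 = 2/9 ≈ 0.222 in
Since P=4.650 > Ia=0.222: effective rainfall P−Ia = 797/180 in
Q = (797/180)²/((797/180) + 10/9) = (635209/32400)/(997/180) = 635209/179460 in ≈ 3.540 in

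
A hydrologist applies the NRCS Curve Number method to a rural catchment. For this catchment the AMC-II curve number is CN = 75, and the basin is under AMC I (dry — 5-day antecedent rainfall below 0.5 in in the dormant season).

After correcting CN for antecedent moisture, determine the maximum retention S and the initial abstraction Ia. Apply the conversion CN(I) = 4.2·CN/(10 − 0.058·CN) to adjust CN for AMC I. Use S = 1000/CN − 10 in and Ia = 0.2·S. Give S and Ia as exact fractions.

Adjust CN=75 to AMC I: 4.2·75/(10 − 0.058·75) → 315 ÷ (113/20) = 6300/113 ≈ 55.752
Max retention: S = 1000/(6300/113) − 10 = 500/63 in (≈ 7.937 in)
Initial abstraction Ia = S/5 = (500/63)/5 = 100/63 ≈ 1.587 in

S = 500/63 in ≈ 7.937 in; Ia = 100/63 in ≈ 1.587 in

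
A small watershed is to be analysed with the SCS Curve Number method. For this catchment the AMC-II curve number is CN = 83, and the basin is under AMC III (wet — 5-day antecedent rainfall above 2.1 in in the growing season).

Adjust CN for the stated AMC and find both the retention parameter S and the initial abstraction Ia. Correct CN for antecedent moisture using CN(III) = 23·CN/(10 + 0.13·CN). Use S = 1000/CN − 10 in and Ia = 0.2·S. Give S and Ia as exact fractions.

S = 1700/1909 in ≈ 0.891 in; Ia = 340/1909 in ≈ 0.178 in

Adjust CN=83 to AMC III: 23·83/(10 + 0.13·83) → 1909 ÷ (2079/100) = 190900/2079 ≈ 91.823
Retention S: 1000/CN − 10 with CN=91.823 → S = 1700/1909 ≈ 0.891 in
Ia = 0.2·(1700/1909) = 340/1909 in ≈ 0.178 in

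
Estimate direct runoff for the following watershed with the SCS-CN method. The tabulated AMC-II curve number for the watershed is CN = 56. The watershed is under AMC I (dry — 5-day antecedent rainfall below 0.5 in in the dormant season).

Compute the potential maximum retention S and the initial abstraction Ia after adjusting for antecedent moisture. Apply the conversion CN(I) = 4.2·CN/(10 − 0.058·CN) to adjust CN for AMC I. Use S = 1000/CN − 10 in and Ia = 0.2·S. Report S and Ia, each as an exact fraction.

CN(I) from CN(II)=56: (4.2·56)/(10 − 0.058·56) = 7350/211 ≈ 34.834
S = 1000/(7350/211) − 10 = 2750/147 in ≈ 18.707 in
Initial abstraction Ia = S/5 = (2750/147)/5 = 550/147 ≈ 3.741 in

S = 2750/147 in ≈ 18.707 in; Ia = 550/147 in ≈ 3.741 in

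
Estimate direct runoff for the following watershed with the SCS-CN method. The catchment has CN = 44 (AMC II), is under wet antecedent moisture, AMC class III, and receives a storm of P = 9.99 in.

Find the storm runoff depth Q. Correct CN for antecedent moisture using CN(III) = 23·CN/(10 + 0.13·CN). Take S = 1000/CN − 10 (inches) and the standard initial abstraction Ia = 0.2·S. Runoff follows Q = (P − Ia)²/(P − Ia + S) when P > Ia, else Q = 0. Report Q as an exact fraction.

Wet (AMC III): CN(III) = 23·44/(10 + 0.13·44) = 1012/(393/25) = 25300/393 ≈ 64.377
S = 1000/(25300/393) − 10 = 1400/253 in ≈ 5.534 in
Initial abstraction Ia = S/5 = (1400/253)/5 = 280/253 ≈ 1.107 in
Excess rainfall: 9.990 − 1.107 = 8.883 in; P > Ia so Q > 0
Q = (224747/25300)²/((224747/25300) + 1400/253) = (50511214009/640090000)/(364747/25300) = 50511214009/9228099100 in ≈ 5.474 in

Q = 50511214009/9228099100 in ≈ 5.474 in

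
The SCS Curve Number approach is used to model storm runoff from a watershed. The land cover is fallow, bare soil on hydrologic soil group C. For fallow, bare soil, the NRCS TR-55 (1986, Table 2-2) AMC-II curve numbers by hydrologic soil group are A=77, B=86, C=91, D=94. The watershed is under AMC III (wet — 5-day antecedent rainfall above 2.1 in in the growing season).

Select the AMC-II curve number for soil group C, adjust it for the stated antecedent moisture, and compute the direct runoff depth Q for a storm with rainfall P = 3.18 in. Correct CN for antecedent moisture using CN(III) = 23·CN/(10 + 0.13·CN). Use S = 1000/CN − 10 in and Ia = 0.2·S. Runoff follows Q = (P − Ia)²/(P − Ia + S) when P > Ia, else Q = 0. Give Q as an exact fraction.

Q = 34946007123/12864519850 in ≈ 2.716 in

NRCS table: fallow, bare soil, soil group C → CN(II) = 91
Adjust CN=91 to AMC III: 23·91/(10 + 0.13·91) → 2093 ÷ (2183/100) = 209300/2183 ≈ 95.877
S = 1000/(209300/2183) − 10 = 900/2093 in ≈ 0.430 in
Ia = 0.2·(900/2093) = 180/2093 in ≈ 0.086 in
Since P=3.180 > Ia=0.086: effective rainfall P−Ia = 323787/104650 in
Q: (323787/104650)² ÷ (368787/104650) = 34946007123/12864519850 in (≈ 2.716 in)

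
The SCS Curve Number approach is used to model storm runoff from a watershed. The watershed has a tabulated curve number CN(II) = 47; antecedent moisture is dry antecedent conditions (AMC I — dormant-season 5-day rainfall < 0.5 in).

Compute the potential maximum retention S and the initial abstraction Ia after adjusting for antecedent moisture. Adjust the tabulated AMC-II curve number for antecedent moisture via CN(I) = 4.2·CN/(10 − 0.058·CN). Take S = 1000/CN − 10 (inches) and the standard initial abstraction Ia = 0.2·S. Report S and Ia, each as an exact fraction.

Dry (AMC I): CN(I) = 4.2·47/(10 − 0.058·47) = (987/5)/(3637/500) = 98700/3637 ≈ 27.138
Max retention: S = 1000/(98700/3637) − 10 = 26500/987 in (≈ 26.849 in)
Ia = 0.2·(26500/987) = 5300/987 in ≈ 5.370 in

S = 26500/987 in ≈ 26.849 in; Ia = 5300/987 in ≈ 5.370 in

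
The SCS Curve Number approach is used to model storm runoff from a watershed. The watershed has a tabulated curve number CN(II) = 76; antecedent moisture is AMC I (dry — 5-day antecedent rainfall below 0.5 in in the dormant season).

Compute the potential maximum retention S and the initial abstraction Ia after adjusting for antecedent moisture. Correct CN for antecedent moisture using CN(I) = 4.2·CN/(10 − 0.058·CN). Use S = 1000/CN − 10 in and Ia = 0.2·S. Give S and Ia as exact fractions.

Adjust CN=76 to AMC I: 4.2·76/(10 − 0.058·76) → (1596/5) ÷ (699/125) = 13300/233 ≈ 57.082
Retention S: 1000/CN − 10 with CN=57.082 → S = 1000/133 ≈ 7.519 in
Ia = 0.2·(1000/133) = 200/133 in ≈ 1.504 in

S = 1000/133 in ≈ 7.519 in; Ia = 200/133 in ≈ 1.504 in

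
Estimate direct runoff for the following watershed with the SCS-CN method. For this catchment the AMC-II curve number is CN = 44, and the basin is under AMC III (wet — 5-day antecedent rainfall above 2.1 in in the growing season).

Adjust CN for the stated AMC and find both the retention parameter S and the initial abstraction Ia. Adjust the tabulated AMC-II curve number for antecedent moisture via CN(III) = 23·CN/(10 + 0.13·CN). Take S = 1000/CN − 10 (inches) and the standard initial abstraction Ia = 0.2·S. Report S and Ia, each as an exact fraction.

S = 1400/253 in ≈ 5.534 in; Ia = 280/253 in ≈ 1.107 in

Adjust CN=44 to AMC III: 23·44/(10 + 0.13·44) → 1012 ÷ (393/25) = 25300/393 ≈ 64.377
Retention S: 1000/CN − 10 with CN=64.377 → S = 1400/253 ≈ 5.534 in
Ia = 0.2S: 0.2·5.534 = 1.107 in (exactly 280/253)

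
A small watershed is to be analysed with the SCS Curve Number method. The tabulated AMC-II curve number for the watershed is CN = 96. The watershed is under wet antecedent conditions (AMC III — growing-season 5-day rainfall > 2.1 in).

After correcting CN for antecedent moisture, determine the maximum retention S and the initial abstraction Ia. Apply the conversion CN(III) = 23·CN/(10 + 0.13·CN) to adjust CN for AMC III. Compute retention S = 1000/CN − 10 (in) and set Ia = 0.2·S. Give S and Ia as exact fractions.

CN(III) from CN(II)=96: (23·96)/(10 + 0.13·96) = 27600/281 ≈ 98.221
Retention S: 1000/CN − 10 with CN=98.221 → S = 25/138 ≈ 0.181 in
Ia = 0.2·(25/138) = 5/138 in ≈ 0.036 in

S = 25/138 in ≈ 0.181 in; Ia = 5/138 in ≈ 0.036 in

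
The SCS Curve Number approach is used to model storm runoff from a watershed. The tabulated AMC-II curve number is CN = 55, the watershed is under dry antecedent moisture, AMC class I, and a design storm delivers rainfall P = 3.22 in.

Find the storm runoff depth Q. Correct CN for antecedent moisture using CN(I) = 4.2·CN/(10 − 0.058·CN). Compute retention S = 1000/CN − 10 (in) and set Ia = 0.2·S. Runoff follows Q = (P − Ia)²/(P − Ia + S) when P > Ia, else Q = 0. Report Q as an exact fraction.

CN(I) from CN(II)=55: (4.2·55)/(10 − 0.058·55) = 7700/227 ≈ 33.921
Max retention: S = 1000/(7700/227) − 10 = 1500/77 in (≈ 19.481 in)
Ia = 0.2·(1500/77) = 300/77 in ≈ 3.896 in
P = 3.220 ≤ Ia = 3.896 in: entire storm abstracted, Q = 0.

Q = 0 in ≈ 0.000 in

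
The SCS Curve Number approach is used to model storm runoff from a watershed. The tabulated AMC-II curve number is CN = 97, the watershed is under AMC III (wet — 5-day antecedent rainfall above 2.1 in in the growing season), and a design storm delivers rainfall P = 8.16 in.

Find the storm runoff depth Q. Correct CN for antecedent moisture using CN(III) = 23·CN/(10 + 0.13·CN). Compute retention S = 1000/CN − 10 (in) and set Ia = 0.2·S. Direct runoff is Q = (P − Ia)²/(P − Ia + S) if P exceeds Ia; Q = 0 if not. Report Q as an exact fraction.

Q = 5715964816/714421975 in ≈ 8.001 in

Wet (AMC III): CN(III) = 23·97/(10 + 0.13·97) = 2231/(2261/100) = 223100/2261 ≈ 98.673
Retention S: 1000/CN − 10 with CN=98.673 → S = 300/2231 ≈ 0.134 in
Ia = 0.2S: 0.2·0.134 = 0.027 in (exactly 60/2231)
Since P=8.160 > Ia=0.027: effective rainfall P−Ia = 453624/55775 in
Q = (453624/55775)²/((453624/55775) + 300/2231) = (205774733376/3110850625)/(461124/55775) = 5715964816/714421975 in ≈ 8.001 in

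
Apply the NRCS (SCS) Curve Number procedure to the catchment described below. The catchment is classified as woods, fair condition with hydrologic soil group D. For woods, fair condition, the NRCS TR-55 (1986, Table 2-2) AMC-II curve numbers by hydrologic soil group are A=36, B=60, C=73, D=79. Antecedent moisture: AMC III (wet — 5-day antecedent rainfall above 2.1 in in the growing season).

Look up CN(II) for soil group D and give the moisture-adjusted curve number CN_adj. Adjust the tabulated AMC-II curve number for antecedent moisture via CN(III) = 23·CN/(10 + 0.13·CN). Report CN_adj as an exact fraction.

CN_adj = 181700/2027 ≈ 89.640

NRCS table: woods, fair condition, soil group D → CN(II) = 79
Wet (AMC III): CN(III) = 23·79/(10 + 0.13·79) = 1817/(2027/100) = 181700/2027 ≈ 89.640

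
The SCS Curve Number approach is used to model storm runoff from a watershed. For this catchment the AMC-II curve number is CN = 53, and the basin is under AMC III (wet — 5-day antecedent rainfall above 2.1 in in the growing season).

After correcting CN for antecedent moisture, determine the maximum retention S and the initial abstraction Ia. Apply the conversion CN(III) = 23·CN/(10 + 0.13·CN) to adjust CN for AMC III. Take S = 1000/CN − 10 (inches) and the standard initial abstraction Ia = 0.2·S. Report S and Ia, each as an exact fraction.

Adjust CN=53 to AMC III: 23·53/(10 + 0.13·53) → 1219 ÷ (1689/100) = 121900/1689 ≈ 72.173
Retention S: 1000/CN − 10 with CN=72.173 → S = 4700/1219 ≈ 3.856 in
Ia = 0.2·(4700/1219) = 940/1219 in ≈ 0.771 in

S = 4700/1219 in ≈ 3.856 in; Ia = 940/1219 in ≈ 0.771 in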